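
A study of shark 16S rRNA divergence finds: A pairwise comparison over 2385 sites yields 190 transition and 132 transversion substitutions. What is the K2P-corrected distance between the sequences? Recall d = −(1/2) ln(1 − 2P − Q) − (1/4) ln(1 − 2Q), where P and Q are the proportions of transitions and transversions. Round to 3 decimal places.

0.150

P = 190/2385 ≈ 0.079665 and Q = 132/2385 ≈ 0.055346.
Under the Kimura two-parameter model, d = −½ ln(1 − 2P − Q) − ¼ ln(1 − 2Q).
1 − 2P − Q = 0.785324, giving −½ ln(0.785324) = 0.120829.
1 − 2Q = 0.889308, giving −¼ ln(0.889308) = 0.029328.
d = 0.120829 + 0.029328 = 0.150157.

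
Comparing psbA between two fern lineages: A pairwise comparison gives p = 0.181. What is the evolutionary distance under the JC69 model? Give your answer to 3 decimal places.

0.207

d = −(3/4) ln(1 − 4p/3) = −0.75 ln(1 − 0.241333) = −0.75 ln(0.758667)
  = −0.75 × (-0.276192) = 0.207144 substitutions/site.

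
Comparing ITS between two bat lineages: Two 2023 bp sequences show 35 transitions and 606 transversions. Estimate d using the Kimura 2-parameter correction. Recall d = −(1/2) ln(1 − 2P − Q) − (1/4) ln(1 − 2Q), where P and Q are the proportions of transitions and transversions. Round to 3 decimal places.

P = 35/2023 ≈ 0.017301 and Q = 606/2023 ≈ 0.299555.
Under the Kimura two-parameter model, d = −½ ln(1 − 2P − Q) − ¼ ln(1 − 2Q).
1 − 2P − Q = 0.665843, giving −½ ln(0.665843) = 0.203351.
1 − 2Q = 0.40089, giving −¼ ln(0.40089) = 0.228517.
d = 0.203351 + 0.228517 = 0.431868.

0.432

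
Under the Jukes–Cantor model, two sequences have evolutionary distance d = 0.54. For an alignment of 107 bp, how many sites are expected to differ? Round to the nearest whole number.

Invert JC69: p = (3/4)(1 − e^(−4d/3)) = 0.75 × (1 − e^(-0.72)) = 0.75 × (1 − 0.486752) = 0.384936.
Expected differing sites = pL ≈ 0.384936 × 107 = 41.188152 ≈ 41.

41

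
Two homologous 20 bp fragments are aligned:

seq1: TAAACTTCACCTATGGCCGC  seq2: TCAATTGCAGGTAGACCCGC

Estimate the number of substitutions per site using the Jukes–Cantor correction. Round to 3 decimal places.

0.572

The sequences differ at 8 of 20 sites (2, 5, 7, 10, 11, 14, 15, 16), so p = 8/20 = 0.4.
d = −(3/4) ln(1 − 4p/3) = −0.75 ln(1 − 0.533333) = −0.75 ln(0.466667)
  = −0.75 × (-0.762139) = 0.571604 substitutions/site.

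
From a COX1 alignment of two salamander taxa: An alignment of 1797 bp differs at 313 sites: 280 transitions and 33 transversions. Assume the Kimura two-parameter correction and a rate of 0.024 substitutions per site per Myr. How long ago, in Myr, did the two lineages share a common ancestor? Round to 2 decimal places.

4.37

P = 280/1797 ≈ 0.155815 and Q = 33/1797 ≈ 0.018364.
Under the Kimura two-parameter model, d = −½ ln(1 − 2P − Q) − ¼ ln(1 − 2Q).
1 − 2P − Q = 0.670006, giving −½ ln(0.670006) = 0.200234.
1 − 2Q = 0.963272, giving −¼ ln(0.963272) = 0.009355.
d = 0.200234 + 0.009355 = 0.209589.
Under a molecular clock d = 2μt, so t = d/(2μ) = 0.209589 / (2 × 0.024) = 4.37 Myr.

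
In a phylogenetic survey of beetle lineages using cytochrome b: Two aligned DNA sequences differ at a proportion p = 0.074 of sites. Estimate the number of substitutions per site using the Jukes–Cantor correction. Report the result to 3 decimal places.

d = −(3/4) ln(1 − 4p/3) = −0.75 ln(1 − 0.098667) = −0.75 ln(0.901333)
  = −0.75 × (-0.103881) = 0.077911 substitutions/site.

0.078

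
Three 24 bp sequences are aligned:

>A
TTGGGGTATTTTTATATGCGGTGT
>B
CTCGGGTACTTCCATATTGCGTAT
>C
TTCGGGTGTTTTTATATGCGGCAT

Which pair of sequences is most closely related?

A–B: 9/24 differ, p = 0.375, d = 0.520.
A–C: 4/24 differ, p = 0.167, d = 0.188.
B–C: 9/24 differ, p = 0.375, d = 0.520.
The smallest distance is between A and C.

A and C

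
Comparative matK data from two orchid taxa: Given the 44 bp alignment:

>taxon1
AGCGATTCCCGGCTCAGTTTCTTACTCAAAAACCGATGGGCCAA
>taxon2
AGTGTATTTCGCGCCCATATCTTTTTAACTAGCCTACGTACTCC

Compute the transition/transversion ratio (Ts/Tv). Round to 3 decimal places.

0.714

Transitions are A↔G and C↔T; transversions are all other mismatches.
Transitions: 10. Transversions: 14.
R = 10/14 = 0.714285… ≈ 0.714 (to 3 d.p.).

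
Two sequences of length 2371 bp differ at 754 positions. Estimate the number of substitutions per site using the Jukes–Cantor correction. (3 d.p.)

0.414

p = 754/2371 ≈ 0.318009.
d = −(3/4) ln(1 − 4p/3) = −0.75 ln(1 − 0.424012) = −0.75 ln(0.575988)
  = −0.75 × (-0.551668) = 0.413751 substitutions/site.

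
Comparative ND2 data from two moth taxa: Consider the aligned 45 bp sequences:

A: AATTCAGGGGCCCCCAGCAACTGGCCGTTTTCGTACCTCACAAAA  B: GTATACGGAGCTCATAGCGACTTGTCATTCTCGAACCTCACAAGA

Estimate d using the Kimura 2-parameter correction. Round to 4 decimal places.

Of 45 sites, 9 differences are transitions and 7 are transversions, so P = 9/45 = 0.2 and Q = 7/45 ≈ 0.155556.
Under the Kimura two-parameter model, d = −½ ln(1 − 2P − Q) − ¼ ln(1 − 2Q).
1 − 2P − Q = 0.444444, giving −½ ln(0.444444) = 0.405466.
1 − 2Q = 0.688888, giving −¼ ln(0.688888) = 0.093169.
d = 0.405466 + 0.093169 = 0.498635.

0.4986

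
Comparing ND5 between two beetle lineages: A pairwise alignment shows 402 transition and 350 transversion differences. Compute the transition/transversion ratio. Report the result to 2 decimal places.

1.15

R = 402/350 = 1.148571… ≈ 1.15 (to 2 d.p.).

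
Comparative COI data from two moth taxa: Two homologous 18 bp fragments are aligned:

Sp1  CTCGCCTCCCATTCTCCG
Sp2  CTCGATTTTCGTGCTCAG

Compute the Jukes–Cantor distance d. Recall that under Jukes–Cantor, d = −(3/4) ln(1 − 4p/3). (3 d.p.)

0.548

The sequences differ at 7 of 18 sites (5, 6, 8, 9, 11, 13, 17), so p = 7/18 ≈ 0.388889.
d = −(3/4) ln(1 − 4p/3) = −0.75 ln(1 − 0.518519) = −0.75 ln(0.481481)
  = −0.75 × (-0.730889) = 0.548167 substitutions/site.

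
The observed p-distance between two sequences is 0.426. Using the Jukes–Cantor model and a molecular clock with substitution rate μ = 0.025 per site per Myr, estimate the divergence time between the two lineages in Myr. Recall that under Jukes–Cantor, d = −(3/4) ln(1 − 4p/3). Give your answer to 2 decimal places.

d = −(3/4) ln(1 − 4p/3) = −0.75 ln(1 − 0.568) = −0.75 ln(0.432)
  = −0.75 × (-0.839330) = 0.629498 substitutions/site.
Under a molecular clock d = 2μt, so t = d/(2μ) = 0.629498 / (2 × 0.025) = 12.59 Myr.

12.59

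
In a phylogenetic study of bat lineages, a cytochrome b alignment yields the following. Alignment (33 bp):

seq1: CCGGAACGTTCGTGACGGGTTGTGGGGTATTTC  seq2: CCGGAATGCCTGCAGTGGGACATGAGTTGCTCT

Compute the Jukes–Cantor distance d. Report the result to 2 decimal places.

0.87

The sequences differ at 17 of 33 sites, so p = 17/33 ≈ 0.515152.
d = −(3/4) ln(1 − 4p/3) = −0.75 ln(1 − 0.686869) = −0.75 ln(0.313131)
  = −0.75 × (-1.161134) = 0.870851 substitutions/site.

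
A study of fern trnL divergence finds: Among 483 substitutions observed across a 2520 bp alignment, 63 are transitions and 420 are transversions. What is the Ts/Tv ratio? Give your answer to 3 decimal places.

R = 63/420 = 0.150.

0.150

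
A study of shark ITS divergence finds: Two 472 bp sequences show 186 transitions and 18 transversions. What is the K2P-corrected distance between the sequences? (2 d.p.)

P = 186/472 ≈ 0.394068 and Q = 18/472 ≈ 0.038136.
Under the Kimura two-parameter model, d = −½ ln(1 − 2P − Q) − ¼ ln(1 − 2Q).
1 − 2P − Q = 0.173728, giving −½ ln(0.173728) = 0.875132.
1 − 2Q = 0.923728, giving −¼ ln(0.923728) = 0.019834.
d = 0.875132 + 0.019834 = 0.894966.

0.89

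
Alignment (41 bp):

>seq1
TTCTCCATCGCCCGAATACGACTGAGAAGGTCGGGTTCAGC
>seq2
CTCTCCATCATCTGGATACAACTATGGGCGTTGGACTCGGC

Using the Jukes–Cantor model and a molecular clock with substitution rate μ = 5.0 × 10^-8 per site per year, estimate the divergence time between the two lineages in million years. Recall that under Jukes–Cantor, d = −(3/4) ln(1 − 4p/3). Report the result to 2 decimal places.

The sequences differ at 15 of 41 sites, so p = 15/41 ≈ 0.365854.
d = −(3/4) ln(1 − 4p/3) = −0.75 ln(1 − 0.487805) = −0.75 ln(0.512195)
  = −0.75 × (-0.669050) = 0.501788 substitutions/site.
Under a molecular clock d = 2μt, so t = d/(2μ) = 0.501788 / (2 × 5.0 × 10^-8) = 5.02 million years.

5.02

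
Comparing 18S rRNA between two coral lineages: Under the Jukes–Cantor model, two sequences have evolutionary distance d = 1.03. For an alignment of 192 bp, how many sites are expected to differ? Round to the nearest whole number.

Invert JC69: p = (3/4)(1 − e^(−4d/3)) = 0.75 × (1 − e^(-1.373333)) = 0.75 × (1 − 0.253261) = 0.560054.
Expected differing sites = pL ≈ 0.560054 × 192 = 107.530368 ≈ 108.

108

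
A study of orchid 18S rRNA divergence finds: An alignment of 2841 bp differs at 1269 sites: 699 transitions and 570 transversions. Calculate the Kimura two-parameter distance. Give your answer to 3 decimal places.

0.718

P = 699/2841 ≈ 0.24604 and Q = 570/2841 ≈ 0.200634.
Under the Kimura two-parameter model, d = −½ ln(1 − 2P − Q) − ¼ ln(1 − 2Q).
1 − 2P − Q = 0.307286, giving −½ ln(0.307286) = 0.589988.
1 − 2Q = 0.598732, giving −¼ ln(0.598732) = 0.128235.
d = 0.589988 + 0.128235 = 0.718223.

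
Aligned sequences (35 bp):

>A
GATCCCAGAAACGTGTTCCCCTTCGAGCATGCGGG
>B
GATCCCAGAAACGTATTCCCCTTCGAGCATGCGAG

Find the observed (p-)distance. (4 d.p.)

0.0571

The sequences differ at 2 of 35 positions (sites 15, 34).
p = 2/35 = 0.057142… ≈ 0.0571 (to 4 d.p.).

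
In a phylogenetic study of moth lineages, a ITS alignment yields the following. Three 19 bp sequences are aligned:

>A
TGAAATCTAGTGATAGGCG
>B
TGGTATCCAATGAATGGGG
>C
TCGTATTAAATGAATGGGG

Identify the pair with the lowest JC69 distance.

B and C

A–B: 7/19 differ, p = 0.368, d = 0.507.
A–C: 9/19 differ, p = 0.474, d = 0.749.
B–C: 3/19 differ, p = 0.158, d = 0.177.
The smallest distance is between B and C.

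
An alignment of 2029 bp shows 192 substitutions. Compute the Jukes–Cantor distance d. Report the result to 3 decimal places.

p = 192/2029 ≈ 0.094628.
d = −(3/4) ln(1 − 4p/3) = −0.75 ln(1 − 0.126171) = −0.75 ln(0.873829)
  = −0.75 × (-0.134871) = 0.101153 substitutions/site.

0.101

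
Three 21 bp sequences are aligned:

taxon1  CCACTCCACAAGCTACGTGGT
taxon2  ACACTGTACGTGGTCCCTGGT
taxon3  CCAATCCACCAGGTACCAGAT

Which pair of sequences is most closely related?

taxon1–taxon2: 8/21 differ, p = 0.381, d = 0.532.
taxon1–taxon3: 6/21 differ, p = 0.286, d = 0.360.
taxon2–taxon3: 9/21 differ, p = 0.429, d = 0.635.
The smallest distance is between taxon1 and taxon3.

taxon1 and taxon3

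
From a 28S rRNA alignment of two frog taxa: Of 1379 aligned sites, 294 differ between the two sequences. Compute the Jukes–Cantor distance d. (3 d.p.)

p = 294/1379 ≈ 0.213198.
d = −(3/4) ln(1 − 4p/3) = −0.75 ln(1 − 0.284264) = −0.75 ln(0.715736)
  = −0.75 × (-0.334444) = 0.250833 substitutions/site.

0.251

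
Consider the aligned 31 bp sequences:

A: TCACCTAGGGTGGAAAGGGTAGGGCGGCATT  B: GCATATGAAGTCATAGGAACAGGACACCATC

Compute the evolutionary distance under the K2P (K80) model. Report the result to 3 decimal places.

1.468

Of 31 sites, 12 differences are transitions and 5 are transversions, so P = 12/31 ≈ 0.387097 and Q = 5/31 ≈ 0.16129.
Under the Kimura two-parameter model, d = −½ ln(1 − 2P − Q) − ¼ ln(1 − 2Q).
1 − 2P − Q = 0.064516, giving −½ ln(0.064516) = 1.370421.
1 − 2Q = 0.67742, giving −¼ ln(0.67742) = 0.097366.
d = 1.370421 + 0.097366 = 1.467787.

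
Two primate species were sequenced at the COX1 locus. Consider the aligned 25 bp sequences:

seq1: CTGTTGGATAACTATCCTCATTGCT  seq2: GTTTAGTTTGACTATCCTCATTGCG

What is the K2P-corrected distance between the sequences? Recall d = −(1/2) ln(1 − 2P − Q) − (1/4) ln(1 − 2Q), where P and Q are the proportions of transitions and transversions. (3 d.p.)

Of 25 sites, 1 differences are transitions and 6 are transversions, so P = 1/25 = 0.04 and Q = 6/25 = 0.24.
Under the Kimura two-parameter model, d = −½ ln(1 − 2P − Q) − ¼ ln(1 − 2Q).
1 − 2P − Q = 0.68, giving −½ ln(0.68) = 0.192831.
1 − 2Q = 0.52, giving −¼ ln(0.52) = 0.163482.
d = 0.192831 + 0.163482 = 0.356313.

0.356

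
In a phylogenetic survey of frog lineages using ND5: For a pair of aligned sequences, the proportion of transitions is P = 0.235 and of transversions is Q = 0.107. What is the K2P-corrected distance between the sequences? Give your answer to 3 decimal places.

Under the Kimura two-parameter model, d = −½ ln(1 − 2P − Q) − ¼ ln(1 − 2Q).
1 − 2P − Q = 0.423, giving −½ ln(0.423) = 0.430192.
1 − 2Q = 0.786, giving −¼ ln(0.786) = 0.060200.
d = 0.430192 + 0.060200 = 0.490392.

0.490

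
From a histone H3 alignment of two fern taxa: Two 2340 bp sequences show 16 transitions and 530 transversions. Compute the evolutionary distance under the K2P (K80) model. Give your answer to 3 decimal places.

P = 16/2340 ≈ 0.006838 and Q = 530/2340 ≈ 0.226496.
Under the Kimura two-parameter model, d = −½ ln(1 − 2P − Q) − ¼ ln(1 − 2Q).
1 − 2P − Q = 0.759828, giving −½ ln(0.759828) = 0.137332.
1 − 2Q = 0.547008, giving −¼ ln(0.547008) = 0.150823.
d = 0.137332 + 0.150823 = 0.288155.

0.288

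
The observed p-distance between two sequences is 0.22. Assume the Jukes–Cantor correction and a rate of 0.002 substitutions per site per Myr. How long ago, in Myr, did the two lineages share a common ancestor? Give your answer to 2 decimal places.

65.10

d = −(3/4) ln(1 − 4p/3) = −0.75 ln(1 − 0.293333) = −0.75 ln(0.706667)
  = −0.75 × (-0.347196) = 0.260397 substitutions/site.
Under a molecular clock d = 2μt, so t = d/(2μ) = 0.260397 / (2 × 0.002) = 65.10 Myr.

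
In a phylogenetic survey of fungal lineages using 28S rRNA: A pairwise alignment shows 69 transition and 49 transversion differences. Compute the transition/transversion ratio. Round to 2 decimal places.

1.41

R = 69/49 = 1.408163… ≈ 1.41 (to 2 d.p.).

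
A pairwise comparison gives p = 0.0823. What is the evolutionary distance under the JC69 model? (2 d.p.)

d = −(3/4) ln(1 − 4p/3) = −0.75 ln(1 − 0.109733) = −0.75 ln(0.890267)
  = −0.75 × (-0.116234) = 0.087176 substitutions/site.

0.09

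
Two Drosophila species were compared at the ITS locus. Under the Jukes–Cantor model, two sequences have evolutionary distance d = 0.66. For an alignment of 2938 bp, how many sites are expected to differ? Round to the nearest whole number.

Invert JC69: p = (3/4)(1 − e^(−4d/3)) = 0.75 × (1 − e^(-0.88)) = 0.75 × (1 − 0.414783) = 0.438913.
Expected differing sites = pL ≈ 0.438913 × 2938 = 1289.526394 ≈ 1290.

1290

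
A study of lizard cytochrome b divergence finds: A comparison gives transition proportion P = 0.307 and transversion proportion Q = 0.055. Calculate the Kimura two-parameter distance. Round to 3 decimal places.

0.582

Under the Kimura two-parameter model, d = −½ ln(1 − 2P − Q) − ¼ ln(1 − 2Q).
1 − 2P − Q = 0.331, giving −½ ln(0.331) = 0.552818.
1 − 2Q = 0.89, giving −¼ ln(0.89) = 0.029133.
d = 0.552818 + 0.029133 = 0.581951.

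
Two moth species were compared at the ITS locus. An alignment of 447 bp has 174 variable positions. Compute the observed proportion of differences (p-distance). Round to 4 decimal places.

0.3893

p = 174/447 = 0.389261… ≈ 0.3893 (to 4 d.p.).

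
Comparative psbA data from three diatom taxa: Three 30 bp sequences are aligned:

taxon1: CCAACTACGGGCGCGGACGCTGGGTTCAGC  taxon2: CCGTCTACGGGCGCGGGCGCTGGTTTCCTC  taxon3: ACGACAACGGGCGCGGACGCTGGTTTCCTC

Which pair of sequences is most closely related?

taxon2 and taxon3

taxon1–taxon2: 6/30 differ, p = 0.200, d = 0.233.
taxon1–taxon3: 6/30 differ, p = 0.200, d = 0.233.
taxon2–taxon3: 4/30 differ, p = 0.133, d = 0.147.
The smallest distance is between taxon2 and taxon3.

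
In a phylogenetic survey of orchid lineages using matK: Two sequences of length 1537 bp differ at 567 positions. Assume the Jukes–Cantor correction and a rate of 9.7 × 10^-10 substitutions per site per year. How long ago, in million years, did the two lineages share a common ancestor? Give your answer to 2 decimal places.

p = 567/1537 ≈ 0.3689.
d = −(3/4) ln(1 − 4p/3) = −0.75 ln(1 − 0.491867) = −0.75 ln(0.508133)
  = −0.75 × (-0.677012) = 0.507759 substitutions/site.
Under a molecular clock d = 2μt, so t = d/(2μ) = 0.507759 / (2 × 9.7 × 10^-10) = 261.73 million years.

261.73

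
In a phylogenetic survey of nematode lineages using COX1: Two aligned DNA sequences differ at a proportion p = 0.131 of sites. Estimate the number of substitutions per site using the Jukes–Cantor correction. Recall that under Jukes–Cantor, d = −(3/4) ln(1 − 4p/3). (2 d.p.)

0.14

d = −(3/4) ln(1 − 4p/3) = −0.75 ln(1 − 0.174667) = −0.75 ln(0.825333)
  = −0.75 × (-0.191968) = 0.143976 substitutions/site.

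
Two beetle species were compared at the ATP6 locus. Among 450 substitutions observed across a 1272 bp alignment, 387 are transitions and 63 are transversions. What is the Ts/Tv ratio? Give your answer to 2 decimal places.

6.14

R = 387/63 = 6.142857… ≈ 6.14 (to 2 d.p.).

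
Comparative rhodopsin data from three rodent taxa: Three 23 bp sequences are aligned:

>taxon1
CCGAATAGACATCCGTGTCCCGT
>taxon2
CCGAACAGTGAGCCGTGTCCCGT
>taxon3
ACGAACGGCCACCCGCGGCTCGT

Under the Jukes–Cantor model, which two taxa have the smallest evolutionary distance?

taxon1–taxon2: 4/23 differ, p = 0.174, d = 0.198.
taxon1–taxon3: 8/23 differ, p = 0.348, d = 0.467.
taxon2–taxon3: 8/23 differ, p = 0.348, d = 0.467.
The smallest distance is between taxon1 and taxon2.

taxon1 and taxon2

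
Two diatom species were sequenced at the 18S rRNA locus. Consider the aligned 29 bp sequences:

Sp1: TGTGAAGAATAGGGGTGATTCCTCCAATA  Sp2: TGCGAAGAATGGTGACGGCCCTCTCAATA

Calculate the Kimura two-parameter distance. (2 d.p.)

Of 29 sites, 10 differences are transitions and 1 are transversions, so P = 10/29 ≈ 0.344828 and Q = 1/29 ≈ 0.034483.
Under the Kimura two-parameter model, d = −½ ln(1 − 2P − Q) − ¼ ln(1 − 2Q).
1 − 2P − Q = 0.275861, giving −½ ln(0.275861) = 0.643929.
1 − 2Q = 0.931034, giving −¼ ln(0.931034) = 0.017865.
d = 0.643929 + 0.017865 = 0.661794.

0.66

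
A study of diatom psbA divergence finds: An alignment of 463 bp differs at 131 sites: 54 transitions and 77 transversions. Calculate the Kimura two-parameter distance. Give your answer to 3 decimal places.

P = 54/463 ≈ 0.116631 and Q = 77/463 ≈ 0.166307.
Under the Kimura two-parameter model, d = −½ ln(1 − 2P − Q) − ¼ ln(1 − 2Q).
1 − 2P − Q = 0.600431, giving −½ ln(0.600431) = 0.255054.
1 − 2Q = 0.667386, giving −¼ ln(0.667386) = 0.101097.
d = 0.255054 + 0.101097 = 0.356151.

0.356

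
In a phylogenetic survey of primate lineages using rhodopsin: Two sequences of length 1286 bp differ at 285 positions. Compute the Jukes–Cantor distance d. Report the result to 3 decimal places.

0.263

p = 285/1286 ≈ 0.221617.
d = −(3/4) ln(1 − 4p/3) = −0.75 ln(1 − 0.295489) = −0.75 ln(0.704511)
  = −0.75 × (-0.350251) = 0.262688 substitutions/site.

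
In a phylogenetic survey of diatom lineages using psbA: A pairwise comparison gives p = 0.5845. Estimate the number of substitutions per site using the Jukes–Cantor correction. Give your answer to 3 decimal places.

1.133

d = −(3/4) ln(1 − 4p/3) = −0.75 ln(1 − 0.779333) = −0.75 ln(0.220667)
  = −0.75 × (-1.511101) = 1.133326 substitutions/site.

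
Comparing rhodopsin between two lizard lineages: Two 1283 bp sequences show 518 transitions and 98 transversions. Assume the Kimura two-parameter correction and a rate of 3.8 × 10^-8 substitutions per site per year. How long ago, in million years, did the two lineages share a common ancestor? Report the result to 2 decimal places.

P = 518/1283 ≈ 0.403741 and Q = 98/1283 ≈ 0.076383.
Under the Kimura two-parameter model, d = −½ ln(1 − 2P − Q) − ¼ ln(1 − 2Q).
1 − 2P − Q = 0.116135, giving −½ ln(0.116135) = 1.076501.
1 − 2Q = 0.847234, giving −¼ ln(0.847234) = 0.041445.
d = 1.076501 + 0.041445 = 1.117946.
Under a molecular clock d = 2μt, so t = d/(2μ) = 1.117946 / (2 × 3.8 × 10^-8) = 14.71 million years.

14.71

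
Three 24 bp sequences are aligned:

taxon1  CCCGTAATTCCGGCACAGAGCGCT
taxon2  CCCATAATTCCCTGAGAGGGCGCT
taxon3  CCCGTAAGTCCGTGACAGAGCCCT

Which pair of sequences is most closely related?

taxon1 and taxon3

taxon1–taxon2: 6/24 differ, p = 0.250, d = 0.304.
taxon1–taxon3: 4/24 differ, p = 0.167, d = 0.188.
taxon2–taxon3: 6/24 differ, p = 0.250, d = 0.304.
The smallest distance is between taxon1 and taxon3.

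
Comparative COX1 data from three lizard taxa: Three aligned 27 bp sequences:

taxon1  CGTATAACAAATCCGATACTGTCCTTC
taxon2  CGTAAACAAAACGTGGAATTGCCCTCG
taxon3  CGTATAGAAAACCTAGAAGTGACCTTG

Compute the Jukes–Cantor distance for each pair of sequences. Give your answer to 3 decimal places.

d(taxon1,taxon2) = 0.673, d(taxon1,taxon3) = 0.511, d(taxon2,taxon3) = 0.318

taxon1–taxon2: 12/27 sites differ → p ≈ 0.444444, d = −0.75 ln(1 − 0.592592) = 0.673455 ≈ 0.673.
taxon1–taxon3: 10/27 sites differ → p ≈ 0.37037, d = −0.75 ln(1 − 0.493827) = 0.510658 ≈ 0.511.
taxon2–taxon3: 7/27 sites differ → p ≈ 0.259259, d = −0.75 ln(1 − 0.345679) = 0.318118 ≈ 0.318.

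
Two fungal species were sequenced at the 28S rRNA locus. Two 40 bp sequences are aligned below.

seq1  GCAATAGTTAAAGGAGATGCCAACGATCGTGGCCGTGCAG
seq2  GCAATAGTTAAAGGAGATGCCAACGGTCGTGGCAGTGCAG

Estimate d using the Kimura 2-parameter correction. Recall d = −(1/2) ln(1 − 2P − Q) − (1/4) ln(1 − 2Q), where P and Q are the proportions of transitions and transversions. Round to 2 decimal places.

0.05

Of 40 sites, 1 differences are transitions and 1 are transversions, so P = 1/40 = 0.025 and Q = 1/40 = 0.025.
Under the Kimura two-parameter model, d = −½ ln(1 − 2P − Q) − ¼ ln(1 − 2Q).
1 − 2P − Q = 0.925, giving −½ ln(0.925) = 0.038981.
1 − 2Q = 0.95, giving −¼ ln(0.95) = 0.012823.
d = 0.038981 + 0.012823 = 0.051804.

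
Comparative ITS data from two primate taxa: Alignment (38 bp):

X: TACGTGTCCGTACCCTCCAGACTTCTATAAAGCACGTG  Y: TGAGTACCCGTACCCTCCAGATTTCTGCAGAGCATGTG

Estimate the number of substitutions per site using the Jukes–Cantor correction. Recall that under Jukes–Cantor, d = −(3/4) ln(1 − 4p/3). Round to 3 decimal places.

The sequences differ at 9 of 38 sites (2, 3, 6, 7, 22, 27, 28, 30, 35), so p = 9/38 ≈ 0.236842.
d = −(3/4) ln(1 − 4p/3) = −0.75 ln(1 − 0.315789) = −0.75 ln(0.684211)
  = −0.75 × (-0.379489) = 0.284617 substitutions/site.

0.285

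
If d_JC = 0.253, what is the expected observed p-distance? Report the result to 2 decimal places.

0.21

p = (3/4)(1 − e^(−4d/3)) = 0.75 × (1 − e^(-0.337333)) = 0.75 × (1 − 0.713671) = 0.214747.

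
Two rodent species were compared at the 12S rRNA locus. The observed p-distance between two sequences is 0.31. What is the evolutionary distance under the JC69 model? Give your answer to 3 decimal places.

d = −(3/4) ln(1 − 4p/3) = −0.75 ln(1 − 0.413333) = −0.75 ln(0.586667)
  = −0.75 × (-0.533298) = 0.399974 substitutions/site.

0.400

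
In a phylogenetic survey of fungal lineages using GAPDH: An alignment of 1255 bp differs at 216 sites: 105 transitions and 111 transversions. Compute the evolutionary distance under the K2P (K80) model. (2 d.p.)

0.20

P = 105/1255 ≈ 0.083665 and Q = 111/1255 ≈ 0.088446.
Under the Kimura two-parameter model, d = −½ ln(1 − 2P − Q) − ¼ ln(1 − 2Q).
1 − 2P − Q = 0.744224, giving −½ ln(0.744224) = 0.147707.
1 − 2Q = 0.823108, giving −¼ ln(0.823108) = 0.048667.
d = 0.147707 + 0.048667 = 0.196374.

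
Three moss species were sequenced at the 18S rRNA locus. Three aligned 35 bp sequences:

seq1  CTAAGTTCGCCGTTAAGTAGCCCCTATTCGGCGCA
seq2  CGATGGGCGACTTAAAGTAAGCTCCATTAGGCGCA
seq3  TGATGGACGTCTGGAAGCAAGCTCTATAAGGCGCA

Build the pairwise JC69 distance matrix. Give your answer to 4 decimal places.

seq1–seq2: 12/35 sites differ → p ≈ 0.342857, d = −0.75 ln(1 − 0.457143) = 0.458182 ≈ 0.4582.
seq1–seq3: 15/35 sites differ → p ≈ 0.428571, d = −0.75 ln(1 − 0.571428) = 0.635472 ≈ 0.6355.
seq2–seq3: 8/35 sites differ → p ≈ 0.228571, d = −0.75 ln(1 − 0.304761) = 0.272625 ≈ 0.2726.

d(seq1,seq2) = 0.4582, d(seq1,seq3) = 0.6355, d(seq2,seq3) = 0.2726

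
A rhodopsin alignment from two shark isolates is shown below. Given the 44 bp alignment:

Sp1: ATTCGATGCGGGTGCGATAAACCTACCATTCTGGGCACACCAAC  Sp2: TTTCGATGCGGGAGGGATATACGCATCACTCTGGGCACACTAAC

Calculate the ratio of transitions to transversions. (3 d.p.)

0.800

Transitions are A↔G and C↔T; transversions are all other mismatches.
Transitions: 4. Transversions: 5.
R = 4/5 = 0.800.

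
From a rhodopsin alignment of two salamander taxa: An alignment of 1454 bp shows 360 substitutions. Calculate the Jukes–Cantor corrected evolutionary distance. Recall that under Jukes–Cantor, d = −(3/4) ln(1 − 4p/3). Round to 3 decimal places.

0.300

p = 360/1454 ≈ 0.247593.
d = −(3/4) ln(1 − 4p/3) = −0.75 ln(1 − 0.330124) = −0.75 ln(0.669876)
  = −0.75 × (-0.400663) = 0.300497 substitutions/site.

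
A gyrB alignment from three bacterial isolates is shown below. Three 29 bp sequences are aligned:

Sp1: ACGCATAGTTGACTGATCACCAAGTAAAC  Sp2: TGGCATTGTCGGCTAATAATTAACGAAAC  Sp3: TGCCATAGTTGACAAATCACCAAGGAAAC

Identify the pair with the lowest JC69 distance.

Sp1–Sp2: 11/29 differ, p = 0.379, d = 0.529.
Sp1–Sp3: 6/29 differ, p = 0.207, d = 0.242.
Sp2–Sp3: 9/29 differ, p = 0.310, d = 0.401.
The smallest distance is between Sp1 and Sp3.

Sp1 and Sp3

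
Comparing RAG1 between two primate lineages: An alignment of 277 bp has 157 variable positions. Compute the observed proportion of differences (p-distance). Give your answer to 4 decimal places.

0.5668

p = 157/277 = 0.566787… ≈ 0.5668 (to 4 d.p.).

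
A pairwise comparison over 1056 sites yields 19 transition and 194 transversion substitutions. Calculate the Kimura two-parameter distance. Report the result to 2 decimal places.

0.24

P = 19/1056 ≈ 0.017992 and Q = 194/1056 ≈ 0.183712.
Under the Kimura two-parameter model, d = −½ ln(1 − 2P − Q) − ¼ ln(1 − 2Q).
1 − 2P − Q = 0.780304, giving −½ ln(0.780304) = 0.124036.
1 − 2Q = 0.632576, giving −¼ ln(0.632576) = 0.114489.
d = 0.124036 + 0.114489 = 0.238525.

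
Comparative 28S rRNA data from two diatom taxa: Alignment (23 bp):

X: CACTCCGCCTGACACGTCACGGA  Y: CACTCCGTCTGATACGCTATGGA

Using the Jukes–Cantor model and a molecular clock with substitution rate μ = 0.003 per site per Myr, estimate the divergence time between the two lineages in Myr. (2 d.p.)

42.79

The sequences differ at 5 of 23 sites (8, 13, 17, 18, 20), so p = 5/23 ≈ 0.217391.
d = −(3/4) ln(1 − 4p/3) = −0.75 ln(1 − 0.289855) = −0.75 ln(0.710145)
  = −0.75 × (-0.342286) = 0.256715 substitutions/site.
Under a molecular clock d = 2μt, so t = d/(2μ) = 0.256715 / (2 × 0.003) = 42.79 Myr.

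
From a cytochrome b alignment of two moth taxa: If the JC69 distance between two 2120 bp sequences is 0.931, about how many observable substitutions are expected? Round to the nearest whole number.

Invert JC69: p = (3/4)(1 − e^(−4d/3)) = 0.75 × (1 − e^(-1.241333)) = 0.75 × (1 − 0.288999) = 0.533251.
Expected differing sites = pL ≈ 0.533251 × 2120 = 1130.49212 ≈ 1130.

1130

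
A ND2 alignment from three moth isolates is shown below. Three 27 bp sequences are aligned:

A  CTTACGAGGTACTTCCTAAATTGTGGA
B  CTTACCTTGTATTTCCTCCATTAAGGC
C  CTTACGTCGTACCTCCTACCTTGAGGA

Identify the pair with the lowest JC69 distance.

A and C

A–B: 9/27 differ, p = 0.333, d = 0.441.
A–C: 6/27 differ, p = 0.222, d = 0.264.
B–C: 8/27 differ, p = 0.296, d = 0.377.
The smallest distance is between A and C.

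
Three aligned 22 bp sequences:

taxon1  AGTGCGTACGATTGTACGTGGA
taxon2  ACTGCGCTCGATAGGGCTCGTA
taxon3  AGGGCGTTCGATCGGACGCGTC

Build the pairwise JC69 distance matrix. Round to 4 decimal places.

d(taxon1,taxon2) = 0.5913, d(taxon1,taxon3) = 0.4141, d(taxon2,taxon3) = 0.4141

taxon1–taxon2: 9/22 sites differ → p ≈ 0.409091, d = −0.75 ln(1 − 0.545455) = 0.591344 ≈ 0.5913.
taxon1–taxon3: 7/22 sites differ → p ≈ 0.318182, d = −0.75 ln(1 − 0.424243) = 0.414052 ≈ 0.4141.
taxon2–taxon3: 7/22 sites differ → p ≈ 0.318182, d = −0.75 ln(1 − 0.424243) = 0.414052 ≈ 0.4141.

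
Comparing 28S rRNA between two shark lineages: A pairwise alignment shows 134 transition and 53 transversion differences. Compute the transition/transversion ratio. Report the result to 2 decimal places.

2.53

R = 134/53 = 2.528301… ≈ 2.53 (to 2 d.p.).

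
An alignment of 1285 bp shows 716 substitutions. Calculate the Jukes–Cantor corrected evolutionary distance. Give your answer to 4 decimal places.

p = 716/1285 ≈ 0.557198.
d = −(3/4) ln(1 − 4p/3) = −0.75 ln(1 − 0.742931) = −0.75 ln(0.257069)
  = −0.75 × (-1.358411) = 1.018808 substitutions/site.

1.0188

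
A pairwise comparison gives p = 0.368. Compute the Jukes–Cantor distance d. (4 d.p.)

d = −(3/4) ln(1 − 4p/3) = −0.75 ln(1 − 0.490667) = −0.75 ln(0.509333)
  = −0.75 × (-0.674653) = 0.505990 substitutions/site.

0.5060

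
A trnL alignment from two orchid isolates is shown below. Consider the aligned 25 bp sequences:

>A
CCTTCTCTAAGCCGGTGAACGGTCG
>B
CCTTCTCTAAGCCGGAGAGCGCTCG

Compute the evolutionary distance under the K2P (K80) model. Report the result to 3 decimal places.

Of 25 sites, 1 differences are transitions and 2 are transversions, so P = 1/25 = 0.04 and Q = 2/25 = 0.08.
Under the Kimura two-parameter model, d = −½ ln(1 − 2P − Q) − ¼ ln(1 − 2Q).
1 − 2P − Q = 0.84, giving −½ ln(0.84) = 0.087177.
1 − 2Q = 0.84, giving −¼ ln(0.84) = 0.043588.
d = 0.087177 + 0.043588 = 0.130765.

0.131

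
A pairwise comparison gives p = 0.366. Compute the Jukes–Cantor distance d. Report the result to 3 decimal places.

0.502

d = −(3/4) ln(1 − 4p/3) = −0.75 ln(1 − 0.488) = −0.75 ln(0.512)
  = −0.75 × (-0.669431) = 0.502073 substitutions/site.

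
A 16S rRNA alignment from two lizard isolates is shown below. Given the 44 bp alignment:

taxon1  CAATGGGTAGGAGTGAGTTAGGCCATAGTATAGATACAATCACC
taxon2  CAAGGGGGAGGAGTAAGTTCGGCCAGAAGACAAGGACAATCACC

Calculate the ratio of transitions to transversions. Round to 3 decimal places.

Transitions are A↔G and C↔T; transversions are all other mismatches.
Transitions: 5. Transversions: 6.
R = 5/6 = 0.833333… ≈ 0.833 (to 3 d.p.).

0.833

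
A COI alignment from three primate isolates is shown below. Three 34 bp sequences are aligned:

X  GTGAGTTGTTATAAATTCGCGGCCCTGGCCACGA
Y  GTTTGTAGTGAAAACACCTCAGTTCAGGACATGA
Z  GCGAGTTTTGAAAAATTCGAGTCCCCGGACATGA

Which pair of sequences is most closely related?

X and Z

X–Y: 15/34 differ, p = 0.441, d = 0.665.
X–Z: 9/34 differ, p = 0.265, d = 0.326.
Y–Z: 15/34 differ, p = 0.441, d = 0.665.
The smallest distance is between X and Z.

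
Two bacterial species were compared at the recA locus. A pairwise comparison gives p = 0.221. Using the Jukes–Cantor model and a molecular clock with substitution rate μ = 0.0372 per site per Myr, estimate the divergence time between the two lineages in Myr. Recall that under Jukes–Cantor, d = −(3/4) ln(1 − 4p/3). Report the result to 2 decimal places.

3.52

d = −(3/4) ln(1 − 4p/3) = −0.75 ln(1 − 0.294667) = −0.75 ln(0.705333)
  = −0.75 × (-0.349085) = 0.261814 substitutions/site.
Under a molecular clock d = 2μt, so t = d/(2μ) = 0.261814 / (2 × 0.0372) = 3.52 Myr.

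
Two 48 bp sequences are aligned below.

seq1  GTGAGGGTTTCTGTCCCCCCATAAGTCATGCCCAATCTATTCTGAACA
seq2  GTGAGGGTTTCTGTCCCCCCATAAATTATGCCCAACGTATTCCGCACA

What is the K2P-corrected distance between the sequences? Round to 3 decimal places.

0.139

Of 48 sites, 4 differences are transitions and 2 are transversions, so P = 4/48 ≈ 0.083333 and Q = 2/48 ≈ 0.041667.
Under the Kimura two-parameter model, d = −½ ln(1 − 2P − Q) − ¼ ln(1 − 2Q).
1 − 2P − Q = 0.791667, giving −½ ln(0.791667) = 0.116807.
1 − 2Q = 0.916666, giving −¼ ln(0.916666) = 0.021753.
d = 0.116807 + 0.021753 = 0.138560.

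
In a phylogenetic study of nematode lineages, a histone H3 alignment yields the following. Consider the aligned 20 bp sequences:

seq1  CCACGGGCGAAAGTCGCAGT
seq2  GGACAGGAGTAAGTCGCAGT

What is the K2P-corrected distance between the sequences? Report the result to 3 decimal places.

Of 20 sites, 1 differences are transitions and 4 are transversions, so P = 1/20 = 0.05 and Q = 4/20 = 0.2.
Under the Kimura two-parameter model, d = −½ ln(1 − 2P − Q) − ¼ ln(1 − 2Q).
1 − 2P − Q = 0.7, giving −½ ln(0.7) = 0.178337.
1 − 2Q = 0.6, giving −¼ ln(0.6) = 0.127706.
d = 0.178337 + 0.127706 = 0.306043.

0.306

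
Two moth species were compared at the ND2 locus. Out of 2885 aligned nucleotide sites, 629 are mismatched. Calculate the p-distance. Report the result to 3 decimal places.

p = 629/2885 = 0.218024… ≈ 0.218 (to 3 d.p.).

0.218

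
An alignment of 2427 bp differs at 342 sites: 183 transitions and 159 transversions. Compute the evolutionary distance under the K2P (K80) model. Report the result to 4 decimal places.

0.1570

P = 183/2427 ≈ 0.075402 and Q = 159/2427 ≈ 0.065513.
Under the Kimura two-parameter model, d = −½ ln(1 − 2P − Q) − ¼ ln(1 − 2Q).
1 − 2P − Q = 0.783683, giving −½ ln(0.783683) = 0.121875.
1 − 2Q = 0.868974, giving −¼ ln(0.868974) = 0.035111.
d = 0.121875 + 0.035111 = 0.156986.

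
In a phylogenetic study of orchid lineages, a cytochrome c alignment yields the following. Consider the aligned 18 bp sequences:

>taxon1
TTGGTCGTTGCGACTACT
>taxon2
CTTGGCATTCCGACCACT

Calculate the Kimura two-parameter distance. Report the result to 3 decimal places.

Of 18 sites, 3 differences are transitions and 3 are transversions, so P = 3/18 ≈ 0.166667 and Q = 3/18 ≈ 0.166667.
Under the Kimura two-parameter model, d = −½ ln(1 − 2P − Q) − ¼ ln(1 − 2Q).
1 − 2P − Q = 0.499999, giving −½ ln(0.499999) = 0.346575.
1 − 2Q = 0.666666, giving −¼ ln(0.666666) = 0.101367.
d = 0.346575 + 0.101367 = 0.447942.

0.448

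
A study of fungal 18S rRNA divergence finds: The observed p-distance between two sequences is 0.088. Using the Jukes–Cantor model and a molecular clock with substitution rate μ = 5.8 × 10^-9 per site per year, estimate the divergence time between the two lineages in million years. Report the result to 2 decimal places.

d = −(3/4) ln(1 − 4p/3) = −0.75 ln(1 − 0.117333) = −0.75 ln(0.882667)
  = −0.75 × (-0.124807) = 0.093605 substitutions/site.
Under a molecular clock d = 2μt, so t = d/(2μ) = 0.093605 / (2 × 5.8 × 10^-9) = 8.07 million years.

8.07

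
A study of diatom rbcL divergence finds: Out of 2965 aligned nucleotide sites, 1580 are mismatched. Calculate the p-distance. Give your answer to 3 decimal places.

p = 1580/2965 = 0.532883… ≈ 0.533 (to 3 d.p.).

0.533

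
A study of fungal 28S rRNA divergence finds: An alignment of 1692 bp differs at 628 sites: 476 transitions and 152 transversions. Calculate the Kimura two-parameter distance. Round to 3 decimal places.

0.578

P = 476/1692 ≈ 0.281324 and Q = 152/1692 ≈ 0.089835.
Under the Kimura two-parameter model, d = −½ ln(1 − 2P − Q) − ¼ ln(1 − 2Q).
1 − 2P − Q = 0.347517, giving −½ ln(0.347517) = 0.528471.
1 − 2Q = 0.82033, giving −¼ ln(0.82033) = 0.049512.
d = 0.528471 + 0.049512 = 0.577983.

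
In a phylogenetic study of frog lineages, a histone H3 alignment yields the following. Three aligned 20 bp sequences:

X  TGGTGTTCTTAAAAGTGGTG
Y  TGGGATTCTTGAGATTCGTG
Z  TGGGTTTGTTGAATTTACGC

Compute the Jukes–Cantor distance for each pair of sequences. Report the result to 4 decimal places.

X–Y: 6/20 sites differ → p = 0.3, d = −0.75 ln(1 − 0.4) = 0.383119 ≈ 0.3831.
X–Z: 10/20 sites differ → p = 0.5, d = −0.75 ln(1 − 0.666667) = 0.823960 ≈ 0.8240.
Y–Z: 8/20 sites differ → p = 0.4, d = −0.75 ln(1 − 0.533333) = 0.571605 ≈ 0.5716.

d(X,Y) = 0.3831, d(X,Z) = 0.8240, d(Y,Z) = 0.5716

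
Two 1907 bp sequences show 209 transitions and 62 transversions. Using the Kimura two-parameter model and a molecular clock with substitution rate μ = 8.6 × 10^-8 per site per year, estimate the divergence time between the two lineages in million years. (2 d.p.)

0.94

P = 209/1907 ≈ 0.109596 and Q = 62/1907 ≈ 0.032512.
Under the Kimura two-parameter model, d = −½ ln(1 − 2P − Q) − ¼ ln(1 − 2Q).
1 − 2P − Q = 0.748296, giving −½ ln(0.748296) = 0.144978.
1 − 2Q = 0.934976, giving −¼ ln(0.934976) = 0.016809.
d = 0.144978 + 0.016809 = 0.161787.
Under a molecular clock d = 2μt, so t = d/(2μ) = 0.161787 / (2 × 8.6 × 10^-8) = 0.94 million years.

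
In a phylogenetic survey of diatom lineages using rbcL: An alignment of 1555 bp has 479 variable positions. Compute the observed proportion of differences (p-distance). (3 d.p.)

p = 479/1555 = 0.308038… ≈ 0.308 (to 3 d.p.).

0.308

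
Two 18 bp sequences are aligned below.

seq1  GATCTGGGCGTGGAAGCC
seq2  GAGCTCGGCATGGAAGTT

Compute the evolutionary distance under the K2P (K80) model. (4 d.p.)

Of 18 sites, 3 differences are transitions and 2 are transversions, so P = 3/18 ≈ 0.166667 and Q = 2/18 ≈ 0.111111.
Under the Kimura two-parameter model, d = −½ ln(1 − 2P − Q) − ¼ ln(1 − 2Q).
1 − 2P − Q = 0.555555, giving −½ ln(0.555555) = 0.293894.
1 − 2Q = 0.777778, giving −¼ ln(0.777778) = 0.062829.
d = 0.293894 + 0.062829 = 0.356723.

0.3567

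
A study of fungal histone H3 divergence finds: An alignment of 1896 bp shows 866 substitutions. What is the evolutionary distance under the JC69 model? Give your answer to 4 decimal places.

p = 866/1896 ≈ 0.456751.
d = −(3/4) ln(1 − 4p/3) = −0.75 ln(1 − 0.609001) = −0.75 ln(0.390999)
  = −0.75 × (-0.939050) = 0.704288 substitutions/site.

0.7043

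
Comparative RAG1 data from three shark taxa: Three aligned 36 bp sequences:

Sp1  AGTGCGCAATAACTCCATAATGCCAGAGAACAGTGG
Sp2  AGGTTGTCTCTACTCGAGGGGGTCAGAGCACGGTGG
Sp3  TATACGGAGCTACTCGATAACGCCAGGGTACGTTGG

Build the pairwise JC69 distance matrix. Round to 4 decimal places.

d(Sp1,Sp2) = 0.6735, d(Sp1,Sp3) = 0.4926, d(Sp2,Sp3) = 0.6735

Sp1–Sp2: 16/36 sites differ → p ≈ 0.444444, d = −0.75 ln(1 − 0.592592) = 0.673455 ≈ 0.6735.
Sp1–Sp3: 13/36 sites differ → p ≈ 0.361111, d = −0.75 ln(1 − 0.481481) = 0.492584 ≈ 0.4926.
Sp2–Sp3: 16/36 sites differ → p ≈ 0.444444, d = −0.75 ln(1 − 0.592592) = 0.673455 ≈ 0.6735.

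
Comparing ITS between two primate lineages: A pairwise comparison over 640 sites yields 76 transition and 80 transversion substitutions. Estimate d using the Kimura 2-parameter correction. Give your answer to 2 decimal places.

P = 76/640 = 0.11875 and Q = 80/640 = 0.125.
Under the Kimura two-parameter model, d = −½ ln(1 − 2P − Q) − ¼ ln(1 − 2Q).
1 − 2P − Q = 0.6375, giving −½ ln(0.6375) = 0.225101.
1 − 2Q = 0.75, giving −¼ ln(0.75) = 0.071921.
d = 0.225101 + 0.071921 = 0.297022.

0.30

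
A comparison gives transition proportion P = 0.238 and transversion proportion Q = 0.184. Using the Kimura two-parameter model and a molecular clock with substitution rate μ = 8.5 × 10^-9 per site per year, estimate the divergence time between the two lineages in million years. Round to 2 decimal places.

Under the Kimura two-parameter model, d = −½ ln(1 − 2P − Q) − ¼ ln(1 − 2Q).
1 − 2P − Q = 0.34, giving −½ ln(0.34) = 0.539405.
1 − 2Q = 0.632, giving −¼ ln(0.632) = 0.114716.
d = 0.539405 + 0.114716 = 0.654121.
Under a molecular clock d = 2μt, so t = d/(2μ) = 0.654121 / (2 × 8.5 × 10^-9) = 38.48 million years.

38.48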